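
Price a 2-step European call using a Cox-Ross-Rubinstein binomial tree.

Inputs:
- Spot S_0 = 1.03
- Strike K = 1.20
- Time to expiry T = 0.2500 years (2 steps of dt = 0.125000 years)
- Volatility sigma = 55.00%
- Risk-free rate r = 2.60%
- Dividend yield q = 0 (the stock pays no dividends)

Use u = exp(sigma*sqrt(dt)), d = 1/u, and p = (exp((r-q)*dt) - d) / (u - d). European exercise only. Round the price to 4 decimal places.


dt = T/N = 0.125000
u = exp(sigma*sqrt(dt)) = 1.214648; d = 1/u = 0.823284
p = (exp((r-q)*dt) - d) / (u - d) = 0.459857
Discount per step: exp(-r*dt) = 0.996755
Stock lattice S(k, i) with i counting down-moves:
  k=0: S(0,0) = 1.0300
  k=1: S(1,0) = 1.2511; S(1,1) = 0.8480
  k=2: S(2,0) = 1.5196; S(2,1) = 1.0300; S(2,2) = 0.6981
Terminal payoffs V(N, i) = max(S_T - K, 0):
  V(2,0) = 0.319631; V(2,1) = 0.000000; V(2,2) = 0.000000
Backward induction: V(k, i) = exp(-r*dt) * [p * V(k+1, i) + (1-p) * V(k+1, i+1)].
  V(1,0) = exp(-r*dt) * [p*0.319631 + (1-p)*0.000000] = 0.146508
  V(1,1) = exp(-r*dt) * [p*0.000000 + (1-p)*0.000000] = 0.000000
  V(0,0) = exp(-r*dt) * [p*0.146508 + (1-p)*0.000000] = 0.067154

Answer: Price = V(0,0) = 0.0672


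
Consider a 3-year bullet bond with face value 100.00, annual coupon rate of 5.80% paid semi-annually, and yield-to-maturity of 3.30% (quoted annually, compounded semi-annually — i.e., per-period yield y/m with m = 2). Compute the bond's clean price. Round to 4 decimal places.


Answer: Price = 107.0852

Derivation:
Coupon per period c = face * coupon_rate / m = 2.900000
Periods per year m = 2; per-period yield y/m = 0.016500
Number of cashflows N = 6
Cashflows (t years, CF_t, discount factor 1/(1+y/m)^(m*t), PV):
  t = 0.5000: CF_t = 2.900000, DF = 0.983768, PV = 2.852927
  t = 1.0000: CF_t = 2.900000, DF = 0.967799, PV = 2.806618
  t = 1.5000: CF_t = 2.900000, DF = 0.952090, PV = 2.761060
  t = 2.0000: CF_t = 2.900000, DF = 0.936635, PV = 2.716242
  t = 2.5000: CF_t = 2.900000, DF = 0.921432, PV = 2.672152
  t = 3.0000: CF_t = 102.900000, DF = 0.906475, PV = 93.276250
Price P = sum_t PV_t = 107.085248


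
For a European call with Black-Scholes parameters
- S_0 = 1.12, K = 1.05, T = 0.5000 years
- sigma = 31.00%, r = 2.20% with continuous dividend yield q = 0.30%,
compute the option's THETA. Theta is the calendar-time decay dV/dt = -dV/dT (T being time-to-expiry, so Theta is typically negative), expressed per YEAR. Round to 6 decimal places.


Answer: Theta = -0.099713

Derivation:
d1 = 0.4473637470; d2 = 0.2281606448
phi(d1) = 0.3609536601; exp(-qT) = 0.9985011244; exp(-rT) = 0.9890602788
Theta = -S*exp(-qT)*phi(d1)*sigma/(2*sqrt(T)) - r*K*exp(-rT)*N(d2) + q*S*exp(-qT)*N(d1)
N(d1) = 0.6726937765; N(d2) = 0.5902393223; sqrt(T) = 0.7071067812
Term 1 = -1.1200 * 0.9985011244 * 0.3609536601 * 0.3100 / (2 * 0.7071067812) = -0.0884839959
Term 2 = -0.0220 * 1.0500 * 0.9890602788 * 0.5902393223 = -0.0134853704
Term 3 = 0.0030 * 1.1200 * 0.9985011244 * 0.6726937765 = 0.0022568633
Theta = -0.0884839959 + (-0.0134853704) + (0.0022568633) = -0.099713


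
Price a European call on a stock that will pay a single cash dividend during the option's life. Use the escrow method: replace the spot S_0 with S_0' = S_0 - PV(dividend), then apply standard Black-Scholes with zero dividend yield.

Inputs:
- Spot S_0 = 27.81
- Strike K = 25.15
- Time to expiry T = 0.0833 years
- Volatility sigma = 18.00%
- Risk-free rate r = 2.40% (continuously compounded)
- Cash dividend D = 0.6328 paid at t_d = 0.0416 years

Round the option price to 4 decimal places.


PV(D) = D * exp(-r * t_d) = 0.6328 * 0.99900210 = 0.63216853
S_0' = S_0 - PV(D) = 27.8100 - 0.63216853 = 27.17783147
d1 = (ln(S_0'/K) + (r + sigma^2/2)*T) / (sigma*sqrt(T)) = 1.55708612
d2 = d1 - sigma*sqrt(T) = 1.50513499
exp(-rT) = 0.99800280
N(d1) = 0.94027498; N(d2) = 0.93385531
C = S_0' * N(d1) - K * exp(-rT) * N(d2) = 27.17783147 * 0.94027498 - 25.1500 * 0.99800280 * 0.93385531 = 2.1151

Answer: Price = 2.1151


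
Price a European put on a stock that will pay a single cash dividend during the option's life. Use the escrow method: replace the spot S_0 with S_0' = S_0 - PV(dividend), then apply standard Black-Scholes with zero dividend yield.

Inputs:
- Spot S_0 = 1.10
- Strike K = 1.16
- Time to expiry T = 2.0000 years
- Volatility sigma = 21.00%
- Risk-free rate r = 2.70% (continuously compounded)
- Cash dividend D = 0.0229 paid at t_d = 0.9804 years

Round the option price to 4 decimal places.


PV(D) = D * exp(-r * t_d) = 0.0229 * 0.97387648 = 0.02230177
S_0' = S_0 - PV(D) = 1.1000 - 0.02230177 = 1.07769823
d1 = (ln(S_0'/K) + (r + sigma^2/2)*T) / (sigma*sqrt(T)) = 0.08252102
d2 = d1 - sigma*sqrt(T) = -0.21446383
exp(-rT) = 0.94743211
N(-d1) = 0.46711620; N(-d2) = 0.58490732
P = K * exp(-rT) * N(-d2) - S_0' * N(-d1) = 1.1600 * 0.94743211 * 0.58490732 - 1.07769823 * 0.46711620 = 0.1394

Answer: Price = 0.1394


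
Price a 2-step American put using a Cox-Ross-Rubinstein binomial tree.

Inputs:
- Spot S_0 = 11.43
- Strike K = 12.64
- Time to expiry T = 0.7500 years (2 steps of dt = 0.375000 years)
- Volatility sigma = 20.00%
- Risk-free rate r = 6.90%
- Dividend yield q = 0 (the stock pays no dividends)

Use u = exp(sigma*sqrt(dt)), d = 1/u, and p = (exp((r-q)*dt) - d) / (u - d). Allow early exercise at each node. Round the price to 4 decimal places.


Answer: Price = V(0,0) = 1.3245

Derivation:
dt = T/N = 0.375000
u = exp(sigma*sqrt(dt)) = 1.130290; d = 1/u = 0.884728
p = (exp((r-q)*dt) - d) / (u - d) = 0.576165
Discount per step: exp(-r*dt) = 0.974457
Stock lattice S(k, i) with i counting down-moves:
  k=0: S(0,0) = 11.4300
  k=1: S(1,0) = 12.9192; S(1,1) = 10.1124
  k=2: S(2,0) = 14.6025; S(2,1) = 11.4300; S(2,2) = 8.9468
Terminal payoffs V(N, i) = max(K - S_T, 0):
  V(2,0) = 0.000000; V(2,1) = 1.210000; V(2,2) = 3.693231
Backward induction: V(k, i) = exp(-r*dt) * [p * V(k+1, i) + (1-p) * V(k+1, i+1)]; then take max(V_cont, immediate exercise) for American.
  V(1,0) = exp(-r*dt) * [p*0.000000 + (1-p)*1.210000] = 0.499740; exercise = 0.000000; V(1,0) = max -> 0.499740
  V(1,1) = exp(-r*dt) * [p*1.210000 + (1-p)*3.693231] = 2.204689; exercise = 2.527554; V(1,1) = max -> 2.527554
  V(0,0) = exp(-r*dt) * [p*0.499740 + (1-p)*2.527554] = 1.324480; exercise = 1.210000; V(0,0) = max -> 1.324480


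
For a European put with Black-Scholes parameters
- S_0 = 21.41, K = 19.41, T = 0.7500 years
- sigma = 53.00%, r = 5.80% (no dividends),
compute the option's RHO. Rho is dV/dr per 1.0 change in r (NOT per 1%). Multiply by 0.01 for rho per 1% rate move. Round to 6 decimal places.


d1 = 0.5379318548; d2 = 0.0789383908
phi(d1) = 0.3452025705; exp(-qT) = 1.0000000000; exp(-rT) = 0.9574325541
N(-d2) = 0.4685408135
Rho = -K*T*exp(-rT)*N(-d2) = -19.4100 * 0.7500 * 0.9574325541 * 0.4685408135 = -6.530440

Answer: Rho = -6.530440


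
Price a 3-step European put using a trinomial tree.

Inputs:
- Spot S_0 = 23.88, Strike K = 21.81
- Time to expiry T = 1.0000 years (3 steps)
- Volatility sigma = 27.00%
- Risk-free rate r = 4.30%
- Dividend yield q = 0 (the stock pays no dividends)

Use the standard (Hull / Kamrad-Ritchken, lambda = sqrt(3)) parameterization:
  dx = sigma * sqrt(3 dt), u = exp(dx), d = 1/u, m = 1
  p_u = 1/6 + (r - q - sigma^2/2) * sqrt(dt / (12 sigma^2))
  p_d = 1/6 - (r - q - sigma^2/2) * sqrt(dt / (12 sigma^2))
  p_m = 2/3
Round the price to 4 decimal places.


dt = T/N = 0.333333; dx = sigma*sqrt(3*dt) = 0.270000
u = exp(dx) = 1.309964; d = 1/u = 0.763379
p_u = 0.170710, p_m = 0.666667, p_d = 0.162623
Discount per step: exp(-r*dt) = 0.985769
Stock lattice S(k, j) with j the centered position index:
  k=0: S(0,+0) = 23.8800
  k=1: S(1,-1) = 18.2295; S(1,+0) = 23.8800; S(1,+1) = 31.2820
  k=2: S(2,-2) = 13.9160; S(2,-1) = 18.2295; S(2,+0) = 23.8800; S(2,+1) = 31.2820; S(2,+2) = 40.9782
  k=3: S(3,-3) = 10.6232; S(3,-2) = 13.9160; S(3,-1) = 18.2295; S(3,+0) = 23.8800; S(3,+1) = 31.2820; S(3,+2) = 40.9782; S(3,+3) = 53.6800
Terminal payoffs V(N, j) = max(K - S_T, 0):
  V(3,-3) = 11.186789; V(3,-2) = 7.893972; V(3,-1) = 3.580498; V(3,+0) = 0.000000; V(3,+1) = 0.000000; V(3,+2) = 0.000000; V(3,+3) = 0.000000
Backward induction: V(k, j) = exp(-r*dt) * [p_u * V(k+1, j+1) + p_m * V(k+1, j) + p_d * V(k+1, j-1)]
  V(2,-2) = exp(-r*dt) * [p_u*3.580498 + p_m*7.893972 + p_d*11.186789] = 7.583627
  V(2,-1) = exp(-r*dt) * [p_u*0.000000 + p_m*3.580498 + p_d*7.893972] = 3.618505
  V(2,+0) = exp(-r*dt) * [p_u*0.000000 + p_m*0.000000 + p_d*3.580498] = 0.573987
  V(2,+1) = exp(-r*dt) * [p_u*0.000000 + p_m*0.000000 + p_d*0.000000] = 0.000000
  V(2,+2) = exp(-r*dt) * [p_u*0.000000 + p_m*0.000000 + p_d*0.000000] = 0.000000
  V(1,-1) = exp(-r*dt) * [p_u*0.573987 + p_m*3.618505 + p_d*7.583627] = 3.690322
  V(1,+0) = exp(-r*dt) * [p_u*0.000000 + p_m*0.573987 + p_d*3.618505] = 0.957291
  V(1,+1) = exp(-r*dt) * [p_u*0.000000 + p_m*0.000000 + p_d*0.573987] = 0.092015
  V(0,+0) = exp(-r*dt) * [p_u*0.092015 + p_m*0.957291 + p_d*3.690322] = 1.236189

Answer: Price = V(0,0) = 1.2362


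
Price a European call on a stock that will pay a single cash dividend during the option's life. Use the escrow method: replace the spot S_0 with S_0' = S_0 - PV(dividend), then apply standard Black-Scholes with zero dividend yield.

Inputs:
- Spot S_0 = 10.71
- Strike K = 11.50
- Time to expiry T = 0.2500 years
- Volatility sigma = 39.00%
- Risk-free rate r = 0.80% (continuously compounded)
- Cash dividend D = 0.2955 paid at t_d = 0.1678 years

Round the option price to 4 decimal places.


PV(D) = D * exp(-r * t_d) = 0.2955 * 0.99865850 = 0.29510359
S_0' = S_0 - PV(D) = 10.7100 - 0.29510359 = 10.41489641
d1 = (ln(S_0'/K) + (r + sigma^2/2)*T) / (sigma*sqrt(T)) = -0.40049952
d2 = d1 - sigma*sqrt(T) = -0.59549952
exp(-rT) = 0.99800200
N(d1) = 0.34439432; N(d2) = 0.27575481
C = S_0' * N(d1) - K * exp(-rT) * N(d2) = 10.41489641 * 0.34439432 - 11.5000 * 0.99800200 * 0.27575481 = 0.4220

Answer: Price = 0.4220


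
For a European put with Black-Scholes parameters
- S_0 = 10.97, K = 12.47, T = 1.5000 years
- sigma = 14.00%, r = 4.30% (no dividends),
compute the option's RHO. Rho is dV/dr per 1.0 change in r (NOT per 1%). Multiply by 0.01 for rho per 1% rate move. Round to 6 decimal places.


d1 = -0.2855491816; d2 = -0.4570134636
phi(d1) = 0.3830048216; exp(-qT) = 1.0000000000; exp(-rT) = 0.9375361143
N(-d2) = 0.6761693159
Rho = -K*T*exp(-rT)*N(-d2) = -12.4700 * 1.5000 * 0.9375361143 * 0.6761693159 = -11.857720

Answer: Rho = -11.857720


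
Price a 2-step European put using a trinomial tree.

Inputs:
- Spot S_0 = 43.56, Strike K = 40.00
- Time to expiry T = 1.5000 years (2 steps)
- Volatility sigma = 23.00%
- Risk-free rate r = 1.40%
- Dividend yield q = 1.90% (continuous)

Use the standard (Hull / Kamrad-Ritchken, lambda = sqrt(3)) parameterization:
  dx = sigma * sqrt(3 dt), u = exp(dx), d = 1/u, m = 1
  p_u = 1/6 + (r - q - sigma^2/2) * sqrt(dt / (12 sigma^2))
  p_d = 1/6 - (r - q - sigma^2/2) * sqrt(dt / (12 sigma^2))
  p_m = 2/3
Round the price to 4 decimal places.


Answer: Price = V(0,0) = 3.1165

Derivation:
dt = T/N = 0.750000; dx = sigma*sqrt(3*dt) = 0.345000
u = exp(dx) = 1.411990; d = 1/u = 0.708220
p_u = 0.132482, p_m = 0.666667, p_d = 0.200851
Discount per step: exp(-r*dt) = 0.989555
Stock lattice S(k, j) with j the centered position index:
  k=0: S(0,+0) = 43.5600
  k=1: S(1,-1) = 30.8501; S(1,+0) = 43.5600; S(1,+1) = 61.5063
  k=2: S(2,-2) = 21.8487; S(2,-1) = 30.8501; S(2,+0) = 43.5600; S(2,+1) = 61.5063; S(2,+2) = 86.8462
Terminal payoffs V(N, j) = max(K - S_T, 0):
  V(2,-2) = 18.151346; V(2,-1) = 9.149921; V(2,+0) = 0.000000; V(2,+1) = 0.000000; V(2,+2) = 0.000000
Backward induction: V(k, j) = exp(-r*dt) * [p_u * V(k+1, j+1) + p_m * V(k+1, j) + p_d * V(k+1, j-1)]
  V(1,-1) = exp(-r*dt) * [p_u*0.000000 + p_m*9.149921 + p_d*18.151346] = 9.643878
  V(1,+0) = exp(-r*dt) * [p_u*0.000000 + p_m*0.000000 + p_d*9.149921] = 1.818579
  V(1,+1) = exp(-r*dt) * [p_u*0.000000 + p_m*0.000000 + p_d*0.000000] = 0.000000
  V(0,+0) = exp(-r*dt) * [p_u*0.000000 + p_m*1.818579 + p_d*9.643878] = 3.116478


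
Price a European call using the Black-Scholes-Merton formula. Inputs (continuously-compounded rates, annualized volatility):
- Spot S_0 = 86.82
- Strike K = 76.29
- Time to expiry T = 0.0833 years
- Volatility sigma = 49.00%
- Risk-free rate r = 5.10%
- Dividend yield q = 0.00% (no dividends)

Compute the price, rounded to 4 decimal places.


d1 = (ln(S/K) + (r - q + 0.5*sigma^2) * T) / (sigma * sqrt(T)) = 1.01499820
d2 = d1 - sigma * sqrt(T) = 0.87357568
exp(-rT) = 0.99576071; exp(-qT) = 1.00000000
C = S_0 * exp(-qT) * N(d1) - K * exp(-rT) * N(d2)
N(d1) = 0.84494666; N(d2) = 0.80882531
C = 86.8200 * 1.00000000 * 0.84494666 - 76.2900 * 0.99576071 * 0.80882531 = 11.9146

Answer: Price = 11.9146


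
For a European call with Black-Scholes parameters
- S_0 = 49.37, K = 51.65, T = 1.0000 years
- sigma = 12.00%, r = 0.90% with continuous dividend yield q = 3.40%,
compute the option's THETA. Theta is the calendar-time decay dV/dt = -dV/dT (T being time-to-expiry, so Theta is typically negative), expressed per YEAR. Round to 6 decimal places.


Answer: Theta = -0.628369

Derivation:
d1 = -0.5245603608; d2 = -0.6445603608
phi(d1) = 0.3476634658; exp(-qT) = 0.9665715046; exp(-rT) = 0.9910403788
Theta = -S*exp(-qT)*phi(d1)*sigma/(2*sqrt(T)) - r*K*exp(-rT)*N(d2) + q*S*exp(-qT)*N(d1)
N(d1) = 0.2999444243; N(d2) = 0.2596060648; sqrt(T) = 1.0000000000
Term 1 = -49.3700 * 0.9665715046 * 0.3476634658 * 0.1200 / (2 * 1.0000000000) = -0.9954224252
Term 2 = -0.0090 * 51.6500 * 0.9910403788 * 0.2596060648 = -0.1195966511
Term 3 = 0.0340 * 49.3700 * 0.9665715046 * 0.2999444243 = 0.4866501091
Theta = -0.9954224252 + (-0.1195966511) + (0.4866501091) = -0.628369


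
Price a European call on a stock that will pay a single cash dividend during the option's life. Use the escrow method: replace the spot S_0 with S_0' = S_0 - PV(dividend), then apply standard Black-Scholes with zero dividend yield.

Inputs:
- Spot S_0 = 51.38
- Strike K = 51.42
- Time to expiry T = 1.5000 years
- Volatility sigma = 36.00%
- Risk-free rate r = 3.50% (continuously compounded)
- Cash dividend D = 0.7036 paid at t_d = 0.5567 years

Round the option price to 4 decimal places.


Answer: Price = 9.6607

Derivation:
PV(D) = D * exp(-r * t_d) = 0.7036 * 0.98070410 = 0.69002340
S_0' = S_0 - PV(D) = 51.3800 - 0.69002340 = 50.68997660
d1 = (ln(S_0'/K) + (r + sigma^2/2)*T) / (sigma*sqrt(T)) = 0.30709568
d2 = d1 - sigma*sqrt(T) = -0.13381247
exp(-rT) = 0.94885432
N(d1) = 0.62061473; N(d2) = 0.44677543
C = S_0' * N(d1) - K * exp(-rT) * N(d2) = 50.68997660 * 0.62061473 - 51.4200 * 0.94885432 * 0.44677543 = 9.6607


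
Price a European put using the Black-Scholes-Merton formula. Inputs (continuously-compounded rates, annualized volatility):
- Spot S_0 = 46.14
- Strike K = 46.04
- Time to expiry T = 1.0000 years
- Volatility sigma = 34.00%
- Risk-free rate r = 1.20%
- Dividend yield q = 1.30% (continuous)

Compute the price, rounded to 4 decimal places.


d1 = (ln(S/K) + (r - q + 0.5*sigma^2) * T) / (sigma * sqrt(T)) = 0.17344020
d2 = d1 - sigma * sqrt(T) = -0.16655980
exp(-rT) = 0.98807171; exp(-qT) = 0.98708414
P = K * exp(-rT) * N(-d2) - S_0 * exp(-qT) * N(-d1)
N(-d1) = 0.43115271; N(-d2) = 0.56614179
P = 46.0400 * 0.98807171 * 0.56614179 - 46.1400 * 0.98708414 * 0.43115271 = 6.1178

Answer: Price = 6.1178


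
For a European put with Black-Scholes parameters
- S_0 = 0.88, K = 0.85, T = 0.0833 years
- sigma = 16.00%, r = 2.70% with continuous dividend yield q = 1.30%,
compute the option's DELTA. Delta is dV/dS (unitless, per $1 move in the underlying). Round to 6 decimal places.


d1 = 0.7994580105; d2 = 0.7532792274
phi(d1) = 0.2898171453; exp(-qT) = 0.9989176861; exp(-rT) = 0.9977534273
N(-d1) = 0.2120124424
Delta = -exp(-qT) * N(-d1) = -0.9989176861 * 0.2120124424 = -0.211783

Answer: Delta = -0.211783


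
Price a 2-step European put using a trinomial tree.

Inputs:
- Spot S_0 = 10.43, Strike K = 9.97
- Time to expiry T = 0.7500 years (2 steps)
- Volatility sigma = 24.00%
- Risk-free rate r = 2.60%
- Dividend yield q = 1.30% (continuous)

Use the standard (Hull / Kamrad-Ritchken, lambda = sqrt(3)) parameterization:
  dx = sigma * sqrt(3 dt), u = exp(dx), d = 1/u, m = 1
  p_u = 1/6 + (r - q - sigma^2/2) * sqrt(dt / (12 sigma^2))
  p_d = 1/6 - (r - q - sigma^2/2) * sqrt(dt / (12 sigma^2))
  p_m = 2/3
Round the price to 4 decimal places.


Answer: Price = V(0,0) = 0.5547

Derivation:
dt = T/N = 0.375000; dx = sigma*sqrt(3*dt) = 0.254558
u = exp(dx) = 1.289892; d = 1/u = 0.775259
p_u = 0.155029, p_m = 0.666667, p_d = 0.178304
Discount per step: exp(-r*dt) = 0.990297
Stock lattice S(k, j) with j the centered position index:
  k=0: S(0,+0) = 10.4300
  k=1: S(1,-1) = 8.0859; S(1,+0) = 10.4300; S(1,+1) = 13.4536
  k=2: S(2,-2) = 6.2687; S(2,-1) = 8.0859; S(2,+0) = 10.4300; S(2,+1) = 13.4536; S(2,+2) = 17.3537
Terminal payoffs V(N, j) = max(K - S_T, 0):
  V(2,-2) = 3.701298; V(2,-1) = 1.884051; V(2,+0) = 0.000000; V(2,+1) = 0.000000; V(2,+2) = 0.000000
Backward induction: V(k, j) = exp(-r*dt) * [p_u * V(k+1, j+1) + p_m * V(k+1, j) + p_d * V(k+1, j-1)]
  V(1,-1) = exp(-r*dt) * [p_u*0.000000 + p_m*1.884051 + p_d*3.701298] = 1.897402
  V(1,+0) = exp(-r*dt) * [p_u*0.000000 + p_m*0.000000 + p_d*1.884051] = 0.332675
  V(1,+1) = exp(-r*dt) * [p_u*0.000000 + p_m*0.000000 + p_d*0.000000] = 0.000000
  V(0,+0) = exp(-r*dt) * [p_u*0.000000 + p_m*0.332675 + p_d*1.897402] = 0.554664


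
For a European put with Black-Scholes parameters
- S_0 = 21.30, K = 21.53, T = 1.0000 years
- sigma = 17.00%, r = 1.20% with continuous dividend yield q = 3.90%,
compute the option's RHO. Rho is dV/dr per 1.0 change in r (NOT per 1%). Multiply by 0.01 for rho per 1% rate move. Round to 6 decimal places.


Answer: Rho = -13.201688

Derivation:
d1 = -0.1370014039; d2 = -0.3070014039
phi(d1) = 0.3952158429; exp(-qT) = 0.9617507091; exp(-rT) = 0.9880717129
N(-d2) = 0.6205788482
Rho = -K*T*exp(-rT)*N(-d2) = -21.5300 * 1.0000 * 0.9880717129 * 0.6205788482 = -13.201688


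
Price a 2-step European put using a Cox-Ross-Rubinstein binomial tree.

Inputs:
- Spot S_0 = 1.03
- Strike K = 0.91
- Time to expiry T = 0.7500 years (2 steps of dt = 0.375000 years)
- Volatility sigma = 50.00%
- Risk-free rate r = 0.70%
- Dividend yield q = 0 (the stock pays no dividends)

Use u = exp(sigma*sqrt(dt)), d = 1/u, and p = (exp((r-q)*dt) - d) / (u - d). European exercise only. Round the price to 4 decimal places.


dt = T/N = 0.375000
u = exp(sigma*sqrt(dt)) = 1.358235; d = 1/u = 0.736250
p = (exp((r-q)*dt) - d) / (u - d) = 0.428272
Discount per step: exp(-r*dt) = 0.997378
Stock lattice S(k, i) with i counting down-moves:
  k=0: S(0,0) = 1.0300
  k=1: S(1,0) = 1.3990; S(1,1) = 0.7583
  k=2: S(2,0) = 1.9001; S(2,1) = 1.0300; S(2,2) = 0.5583
Terminal payoffs V(N, i) = max(K - S_T, 0):
  V(2,0) = 0.000000; V(2,1) = 0.000000; V(2,2) = 0.351675
Backward induction: V(k, i) = exp(-r*dt) * [p * V(k+1, i) + (1-p) * V(k+1, i+1)].
  V(1,0) = exp(-r*dt) * [p*0.000000 + (1-p)*0.000000] = 0.000000
  V(1,1) = exp(-r*dt) * [p*0.000000 + (1-p)*0.351675] = 0.200535
  V(0,0) = exp(-r*dt) * [p*0.000000 + (1-p)*0.200535] = 0.114351

Answer: Price = V(0,0) = 0.1144


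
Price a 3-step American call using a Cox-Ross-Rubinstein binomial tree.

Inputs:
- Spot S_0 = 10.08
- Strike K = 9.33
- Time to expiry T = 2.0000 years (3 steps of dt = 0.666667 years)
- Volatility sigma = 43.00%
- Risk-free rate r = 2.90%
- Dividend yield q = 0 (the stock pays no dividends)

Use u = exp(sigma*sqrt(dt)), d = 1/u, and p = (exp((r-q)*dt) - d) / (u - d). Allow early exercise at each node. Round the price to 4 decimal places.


Answer: Price = V(0,0) = 3.1099

Derivation:
dt = T/N = 0.666667
u = exp(sigma*sqrt(dt)) = 1.420620; d = 1/u = 0.703918
p = (exp((r-q)*dt) - d) / (u - d) = 0.440355
Discount per step: exp(-r*dt) = 0.980852
Stock lattice S(k, i) with i counting down-moves:
  k=0: S(0,0) = 10.0800
  k=1: S(1,0) = 14.3199; S(1,1) = 7.0955
  k=2: S(2,0) = 20.3431; S(2,1) = 10.0800; S(2,2) = 4.9946
  k=3: S(3,0) = 28.8998; S(3,1) = 14.3199; S(3,2) = 7.0955; S(3,3) = 3.5158
Terminal payoffs V(N, i) = max(S_T - K, 0):
  V(3,0) = 19.569776; V(3,1) = 4.989852; V(3,2) = 0.000000; V(3,3) = 0.000000
Backward induction: V(k, i) = exp(-r*dt) * [p * V(k+1, i) + (1-p) * V(k+1, i+1)]; then take max(V_cont, immediate exercise) for American.
  V(2,0) = exp(-r*dt) * [p*19.569776 + (1-p)*4.989852] = 11.191718; exercise = 11.013070; V(2,0) = max -> 11.191718
  V(2,1) = exp(-r*dt) * [p*4.989852 + (1-p)*0.000000] = 2.155233; exercise = 0.750000; V(2,1) = max -> 2.155233
  V(2,2) = exp(-r*dt) * [p*0.000000 + (1-p)*0.000000] = 0.000000; exercise = 0.000000; V(2,2) = max -> 0.000000
  V(1,0) = exp(-r*dt) * [p*11.191718 + (1-p)*2.155233] = 6.017034; exercise = 4.989852; V(1,0) = max -> 6.017034
  V(1,1) = exp(-r*dt) * [p*2.155233 + (1-p)*0.000000] = 0.930896; exercise = 0.000000; V(1,1) = max -> 0.930896
  V(0,0) = exp(-r*dt) * [p*6.017034 + (1-p)*0.930896] = 3.109893; exercise = 0.750000; V(0,0) = max -> 3.109893


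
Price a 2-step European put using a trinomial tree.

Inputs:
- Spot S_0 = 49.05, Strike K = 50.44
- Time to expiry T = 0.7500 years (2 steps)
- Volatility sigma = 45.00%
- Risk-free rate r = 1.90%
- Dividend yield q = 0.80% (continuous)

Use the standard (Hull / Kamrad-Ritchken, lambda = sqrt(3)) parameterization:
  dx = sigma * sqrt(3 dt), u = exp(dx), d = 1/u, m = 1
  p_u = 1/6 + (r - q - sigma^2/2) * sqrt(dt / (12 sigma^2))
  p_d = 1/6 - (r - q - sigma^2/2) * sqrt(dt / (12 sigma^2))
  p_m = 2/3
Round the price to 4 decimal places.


Answer: Price = V(0,0) = 7.2680

Derivation:
dt = T/N = 0.375000; dx = sigma*sqrt(3*dt) = 0.477297
u = exp(dx) = 1.611712; d = 1/u = 0.620458
p_u = 0.131213, p_m = 0.666667, p_d = 0.202120
Discount per step: exp(-r*dt) = 0.992900
Stock lattice S(k, j) with j the centered position index:
  k=0: S(0,+0) = 49.0500
  k=1: S(1,-1) = 30.4335; S(1,+0) = 49.0500; S(1,+1) = 79.0545
  k=2: S(2,-2) = 18.8827; S(2,-1) = 30.4335; S(2,+0) = 49.0500; S(2,+1) = 79.0545; S(2,+2) = 127.4131
Terminal payoffs V(N, j) = max(K - S_T, 0):
  V(2,-2) = 31.557302; V(2,-1) = 20.006526; V(2,+0) = 1.390000; V(2,+1) = 0.000000; V(2,+2) = 0.000000
Backward induction: V(k, j) = exp(-r*dt) * [p_u * V(k+1, j+1) + p_m * V(k+1, j) + p_d * V(k+1, j-1)]
  V(1,-1) = exp(-r*dt) * [p_u*1.390000 + p_m*20.006526 + p_d*31.557302] = 19.757167
  V(1,+0) = exp(-r*dt) * [p_u*0.000000 + p_m*1.390000 + p_d*20.006526] = 4.935102
  V(1,+1) = exp(-r*dt) * [p_u*0.000000 + p_m*0.000000 + p_d*1.390000] = 0.278952
  V(0,+0) = exp(-r*dt) * [p_u*0.278952 + p_m*4.935102 + p_d*19.757167] = 7.268023


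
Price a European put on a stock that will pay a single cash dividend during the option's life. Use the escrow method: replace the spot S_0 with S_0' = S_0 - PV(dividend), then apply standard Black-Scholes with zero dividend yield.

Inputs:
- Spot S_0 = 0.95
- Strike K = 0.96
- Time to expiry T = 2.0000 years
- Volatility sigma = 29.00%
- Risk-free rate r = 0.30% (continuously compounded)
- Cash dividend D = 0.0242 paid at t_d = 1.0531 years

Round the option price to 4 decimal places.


Answer: Price = 0.1673

Derivation:
PV(D) = D * exp(-r * t_d) = 0.0242 * 0.99684569 = 0.02412367
S_0' = S_0 - PV(D) = 0.9500 - 0.02412367 = 0.92587633
d1 = (ln(S_0'/K) + (r + sigma^2/2)*T) / (sigma*sqrt(T)) = 0.13144236
d2 = d1 - sigma*sqrt(T) = -0.27867958
exp(-rT) = 0.99401796
N(-d1) = 0.44771269; N(-d2) = 0.60975463
P = K * exp(-rT) * N(-d2) - S_0' * N(-d1) = 0.9600 * 0.99401796 * 0.60975463 - 0.92587633 * 0.44771269 = 0.1673


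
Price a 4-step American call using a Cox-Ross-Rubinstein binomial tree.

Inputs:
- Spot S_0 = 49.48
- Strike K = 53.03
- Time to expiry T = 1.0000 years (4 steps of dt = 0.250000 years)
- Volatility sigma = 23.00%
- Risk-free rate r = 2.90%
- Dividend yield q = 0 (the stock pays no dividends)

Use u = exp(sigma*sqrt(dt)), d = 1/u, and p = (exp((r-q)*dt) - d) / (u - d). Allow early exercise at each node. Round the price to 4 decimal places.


Answer: Price = V(0,0) = 3.8454

Derivation:
dt = T/N = 0.250000
u = exp(sigma*sqrt(dt)) = 1.121873; d = 1/u = 0.891366
p = (exp((r-q)*dt) - d) / (u - d) = 0.502848
Discount per step: exp(-r*dt) = 0.992776
Stock lattice S(k, i) with i counting down-moves:
  k=0: S(0,0) = 49.4800
  k=1: S(1,0) = 55.5103; S(1,1) = 44.1048
  k=2: S(2,0) = 62.2755; S(2,1) = 49.4800; S(2,2) = 39.3135
  k=3: S(3,0) = 69.8653; S(3,1) = 55.5103; S(3,2) = 44.1048; S(3,3) = 35.0427
  k=4: S(4,0) = 78.3800; S(4,1) = 62.2755; S(4,2) = 49.4800; S(4,3) = 39.3135; S(4,4) = 31.2359
Terminal payoffs V(N, i) = max(S_T - K, 0):
  V(4,0) = 25.349981; V(4,1) = 9.245528; V(4,2) = 0.000000; V(4,3) = 0.000000; V(4,4) = 0.000000
Backward induction: V(k, i) = exp(-r*dt) * [p * V(k+1, i) + (1-p) * V(k+1, i+1)]; then take max(V_cont, immediate exercise) for American.
  V(3,0) = exp(-r*dt) * [p*25.349981 + (1-p)*9.245528] = 17.218338; exercise = 16.835261; V(3,0) = max -> 17.218338
  V(3,1) = exp(-r*dt) * [p*9.245528 + (1-p)*0.000000] = 4.615514; exercise = 2.480298; V(3,1) = max -> 4.615514
  V(3,2) = exp(-r*dt) * [p*0.000000 + (1-p)*0.000000] = 0.000000; exercise = 0.000000; V(3,2) = max -> 0.000000
  V(3,3) = exp(-r*dt) * [p*0.000000 + (1-p)*0.000000] = 0.000000; exercise = 0.000000; V(3,3) = max -> 0.000000
  V(2,0) = exp(-r*dt) * [p*17.218338 + (1-p)*4.615514] = 10.873702; exercise = 9.245528; V(2,0) = max -> 10.873702
  V(2,1) = exp(-r*dt) * [p*4.615514 + (1-p)*0.000000] = 2.304138; exercise = 0.000000; V(2,1) = max -> 2.304138
  V(2,2) = exp(-r*dt) * [p*0.000000 + (1-p)*0.000000] = 0.000000; exercise = 0.000000; V(2,2) = max -> 0.000000
  V(1,0) = exp(-r*dt) * [p*10.873702 + (1-p)*2.304138] = 6.565555; exercise = 2.480298; V(1,0) = max -> 6.565555
  V(1,1) = exp(-r*dt) * [p*2.304138 + (1-p)*0.000000] = 1.150262; exercise = 0.000000; V(1,1) = max -> 1.150262
  V(0,0) = exp(-r*dt) * [p*6.565555 + (1-p)*1.150262] = 3.845353; exercise = 0.000000; V(0,0) = max -> 3.845353


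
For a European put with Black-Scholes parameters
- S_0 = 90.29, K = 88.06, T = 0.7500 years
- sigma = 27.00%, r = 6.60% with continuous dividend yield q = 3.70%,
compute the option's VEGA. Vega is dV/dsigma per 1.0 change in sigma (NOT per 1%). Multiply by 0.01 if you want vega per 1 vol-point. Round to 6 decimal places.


d1 = 0.3168832370; d2 = 0.0830563780
phi(d1) = 0.3794069034; exp(-qT) = 0.9726314943; exp(-rT) = 0.9517051581
Vega = S * exp(-qT) * phi(d1) * sqrt(T) = 90.2900 * 0.9726314943 * 0.3794069034 * 0.8660254038 = 28.855184

Answer: Vega = 28.855184


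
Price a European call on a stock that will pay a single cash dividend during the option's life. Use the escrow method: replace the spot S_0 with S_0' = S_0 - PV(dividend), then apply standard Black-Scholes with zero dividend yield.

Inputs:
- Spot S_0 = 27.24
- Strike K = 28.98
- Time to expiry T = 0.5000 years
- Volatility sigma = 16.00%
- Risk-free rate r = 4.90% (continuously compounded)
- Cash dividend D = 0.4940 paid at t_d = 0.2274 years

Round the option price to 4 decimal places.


Answer: Price = 0.6240

Derivation:
PV(D) = D * exp(-r * t_d) = 0.4940 * 0.98891925 = 0.48852611
S_0' = S_0 - PV(D) = 27.2400 - 0.48852611 = 26.75147389
d1 = (ln(S_0'/K) + (r + sigma^2/2)*T) / (sigma*sqrt(T)) = -0.43413145
d2 = d1 - sigma*sqrt(T) = -0.54726853
exp(-rT) = 0.97579769
N(d1) = 0.33209650; N(d2) = 0.29209713
C = S_0' * N(d1) - K * exp(-rT) * N(d2) = 26.75147389 * 0.33209650 - 28.9800 * 0.97579769 * 0.29209713 = 0.6240


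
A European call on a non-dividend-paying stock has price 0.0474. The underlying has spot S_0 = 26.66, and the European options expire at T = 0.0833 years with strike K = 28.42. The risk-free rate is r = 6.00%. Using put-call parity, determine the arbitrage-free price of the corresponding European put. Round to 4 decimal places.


Put-call parity: C - P = S_0 * exp(-qT) - K * exp(-rT).
S_0 * exp(-qT) = 26.6600 * 1.00000000 = 26.66000000
K * exp(-rT) = 28.4200 * 0.99501447 = 28.27831122
P = C - S*exp(-qT) + K*exp(-rT)
P = 0.0474 - 26.66000000 + 28.27831122 = 1.6657

Answer: Put price = 1.6657


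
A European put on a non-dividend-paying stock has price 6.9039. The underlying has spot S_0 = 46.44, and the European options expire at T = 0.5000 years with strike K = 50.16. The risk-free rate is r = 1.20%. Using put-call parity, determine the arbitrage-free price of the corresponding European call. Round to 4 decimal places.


Put-call parity: C - P = S_0 * exp(-qT) - K * exp(-rT).
S_0 * exp(-qT) = 46.4400 * 1.00000000 = 46.44000000
K * exp(-rT) = 50.1600 * 0.99401796 = 49.85994108
C = P + S*exp(-qT) - K*exp(-rT)
C = 6.9039 + 46.44000000 - 49.85994108 = 3.4840

Answer: Call price = 3.4840


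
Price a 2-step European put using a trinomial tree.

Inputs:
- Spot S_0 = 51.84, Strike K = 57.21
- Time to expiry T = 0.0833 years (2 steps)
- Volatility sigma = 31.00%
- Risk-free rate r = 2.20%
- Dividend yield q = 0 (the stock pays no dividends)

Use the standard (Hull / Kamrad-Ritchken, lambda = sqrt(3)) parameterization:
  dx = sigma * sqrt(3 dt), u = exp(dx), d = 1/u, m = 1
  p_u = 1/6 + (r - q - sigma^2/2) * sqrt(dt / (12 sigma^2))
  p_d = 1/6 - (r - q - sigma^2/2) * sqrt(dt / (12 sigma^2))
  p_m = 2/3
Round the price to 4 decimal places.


Answer: Price = V(0,0) = 5.5931

Derivation:
dt = T/N = 0.041650; dx = sigma*sqrt(3*dt) = 0.109580
u = exp(dx) = 1.115809; d = 1/u = 0.896211
p_u = 0.161716, p_m = 0.666667, p_d = 0.171617
Discount per step: exp(-r*dt) = 0.999084
Stock lattice S(k, j) with j the centered position index:
  k=0: S(0,+0) = 51.8400
  k=1: S(1,-1) = 46.4596; S(1,+0) = 51.8400; S(1,+1) = 57.8435
  k=2: S(2,-2) = 41.6376; S(2,-1) = 46.4596; S(2,+0) = 51.8400; S(2,+1) = 57.8435; S(2,+2) = 64.5423
Terminal payoffs V(N, j) = max(K - S_T, 0):
  V(2,-2) = 15.572434; V(2,-1) = 10.750432; V(2,+0) = 5.370000; V(2,+1) = 0.000000; V(2,+2) = 0.000000
Backward induction: V(k, j) = exp(-r*dt) * [p_u * V(k+1, j+1) + p_m * V(k+1, j) + p_d * V(k+1, j-1)]
  V(1,-1) = exp(-r*dt) * [p_u*5.370000 + p_m*10.750432 + p_d*15.572434] = 10.698062
  V(1,+0) = exp(-r*dt) * [p_u*0.000000 + p_m*5.370000 + p_d*10.750432] = 5.419992
  V(1,+1) = exp(-r*dt) * [p_u*0.000000 + p_m*0.000000 + p_d*5.370000] = 0.920741
  V(0,+0) = exp(-r*dt) * [p_u*0.920741 + p_m*5.419992 + p_d*10.698062] = 5.593072


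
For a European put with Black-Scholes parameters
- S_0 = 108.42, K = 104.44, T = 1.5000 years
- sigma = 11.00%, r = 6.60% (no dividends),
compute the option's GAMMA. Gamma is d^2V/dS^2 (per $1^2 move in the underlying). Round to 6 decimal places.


Answer: Gamma = 0.015246

Derivation:
d1 = 1.0798154664; d2 = 0.9450935306
phi(d1) = 0.2226978734; exp(-qT) = 1.0000000000; exp(-rT) = 0.9057427080
Gamma = exp(-qT) * phi(d1) / (S * sigma * sqrt(T)) = 1.0000000000 * 0.2226978734 / (108.4200 * 0.1100 * 1.2247448714) = 0.015246


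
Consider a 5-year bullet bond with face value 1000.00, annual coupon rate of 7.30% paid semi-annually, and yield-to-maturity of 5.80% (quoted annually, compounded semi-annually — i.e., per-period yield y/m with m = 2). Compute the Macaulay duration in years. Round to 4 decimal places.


Coupon per period c = face * coupon_rate / m = 36.500000
Periods per year m = 2; per-period yield y/m = 0.029000
Number of cashflows N = 10
Cashflows (t years, CF_t, discount factor 1/(1+y/m)^(m*t), PV):
  t = 0.5000: CF_t = 36.500000, DF = 0.971817, PV = 35.471331
  t = 1.0000: CF_t = 36.500000, DF = 0.944429, PV = 34.471653
  t = 1.5000: CF_t = 36.500000, DF = 0.917812, PV = 33.500149
  t = 2.0000: CF_t = 36.500000, DF = 0.891946, PV = 32.556024
  t = 2.5000: CF_t = 36.500000, DF = 0.866808, PV = 31.638508
  t = 3.0000: CF_t = 36.500000, DF = 0.842379, PV = 30.746849
  t = 3.5000: CF_t = 36.500000, DF = 0.818639, PV = 29.880320
  t = 4.0000: CF_t = 36.500000, DF = 0.795567, PV = 29.038212
  t = 4.5000: CF_t = 36.500000, DF = 0.773146, PV = 28.219836
  t = 5.0000: CF_t = 1036.500000, DF = 0.751357, PV = 778.781379
Price P = sum_t PV_t = 1064.304262
Macaulay numerator sum_t t * PV_t:
  t * PV_t at t = 0.5000: 17.735666
  t * PV_t at t = 1.0000: 34.471653
  t * PV_t at t = 1.5000: 50.250224
  t * PV_t at t = 2.0000: 65.112049
  t * PV_t at t = 2.5000: 79.096269
  t * PV_t at t = 3.0000: 92.240547
  t * PV_t at t = 3.5000: 104.581119
  t * PV_t at t = 4.0000: 116.152847
  t * PV_t at t = 4.5000: 126.989264
  t * PV_t at t = 5.0000: 3893.906895
Macaulay duration D = (sum_t t * PV_t) / P = 4580.536533 / 1064.304262 = 4.303785

Answer: Macaulay duration = 4.3038 years


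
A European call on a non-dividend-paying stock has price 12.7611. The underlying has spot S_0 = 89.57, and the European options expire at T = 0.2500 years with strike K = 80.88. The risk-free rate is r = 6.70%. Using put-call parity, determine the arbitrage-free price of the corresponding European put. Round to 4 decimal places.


Put-call parity: C - P = S_0 * exp(-qT) - K * exp(-rT).
S_0 * exp(-qT) = 89.5700 * 1.00000000 = 89.57000000
K * exp(-rT) = 80.8800 * 0.98338950 = 79.53654286
P = C - S*exp(-qT) + K*exp(-rT)
P = 12.7611 - 89.57000000 + 79.53654286 = 2.7276

Answer: Put price = 2.7276


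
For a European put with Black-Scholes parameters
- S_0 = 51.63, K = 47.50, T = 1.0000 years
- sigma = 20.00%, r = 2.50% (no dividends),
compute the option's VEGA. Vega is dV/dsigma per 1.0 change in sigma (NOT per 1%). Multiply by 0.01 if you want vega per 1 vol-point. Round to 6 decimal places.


d1 = 0.6418659393; d2 = 0.4418659393
phi(d1) = 0.3246737408; exp(-qT) = 1.0000000000; exp(-rT) = 0.9753099120
Vega = S * exp(-qT) * phi(d1) * sqrt(T) = 51.6300 * 1.0000000000 * 0.3246737408 * 1.0000000000 = 16.762905

Answer: Vega = 16.762905


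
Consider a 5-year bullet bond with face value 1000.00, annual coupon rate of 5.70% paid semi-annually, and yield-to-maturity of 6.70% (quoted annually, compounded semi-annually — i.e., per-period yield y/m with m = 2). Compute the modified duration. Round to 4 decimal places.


Coupon per period c = face * coupon_rate / m = 28.500000
Periods per year m = 2; per-period yield y/m = 0.033500
Number of cashflows N = 10
Cashflows (t years, CF_t, discount factor 1/(1+y/m)^(m*t), PV):
  t = 0.5000: CF_t = 28.500000, DF = 0.967586, PV = 27.576197
  t = 1.0000: CF_t = 28.500000, DF = 0.936222, PV = 26.682339
  t = 1.5000: CF_t = 28.500000, DF = 0.905876, PV = 25.817454
  t = 2.0000: CF_t = 28.500000, DF = 0.876512, PV = 24.980604
  t = 2.5000: CF_t = 28.500000, DF = 0.848101, PV = 24.170880
  t = 3.0000: CF_t = 28.500000, DF = 0.820611, PV = 23.387402
  t = 3.5000: CF_t = 28.500000, DF = 0.794011, PV = 22.629319
  t = 4.0000: CF_t = 28.500000, DF = 0.768274, PV = 21.895810
  t = 4.5000: CF_t = 28.500000, DF = 0.743371, PV = 21.186076
  t = 5.0000: CF_t = 1028.500000, DF = 0.719275, PV = 739.774720
Price P = sum_t PV_t = 958.100802
First compute Macaulay numerator sum_t t * PV_t:
  t * PV_t at t = 0.5000: 13.788099
  t * PV_t at t = 1.0000: 26.682339
  t * PV_t at t = 1.5000: 38.726181
  t * PV_t at t = 2.0000: 49.961208
  t * PV_t at t = 2.5000: 60.427199
  t * PV_t at t = 3.0000: 70.162205
  t * PV_t at t = 3.5000: 79.202618
  t * PV_t at t = 4.0000: 87.583239
  t * PV_t at t = 4.5000: 95.337343
  t * PV_t at t = 5.0000: 3698.873601
Macaulay duration D = 4220.744033 / 958.100802 = 4.405324
Modified duration = D / (1 + y/m) = 4.405324 / (1 + 0.033500) = 4.262529

Answer: Modified duration = 4.2625


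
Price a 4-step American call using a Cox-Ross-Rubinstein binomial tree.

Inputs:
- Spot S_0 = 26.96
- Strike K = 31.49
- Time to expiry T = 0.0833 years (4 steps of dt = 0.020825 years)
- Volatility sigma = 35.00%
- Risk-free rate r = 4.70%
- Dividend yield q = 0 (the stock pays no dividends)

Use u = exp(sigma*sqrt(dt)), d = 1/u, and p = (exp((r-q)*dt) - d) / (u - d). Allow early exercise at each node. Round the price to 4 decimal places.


Answer: Price = V(0,0) = 0.0916

Derivation:
dt = T/N = 0.020825
u = exp(sigma*sqrt(dt)) = 1.051805; d = 1/u = 0.950746
p = (exp((r-q)*dt) - d) / (u - d) = 0.497066
Discount per step: exp(-r*dt) = 0.999022
Stock lattice S(k, i) with i counting down-moves:
  k=0: S(0,0) = 26.9600
  k=1: S(1,0) = 28.3567; S(1,1) = 25.6321
  k=2: S(2,0) = 29.8257; S(2,1) = 26.9600; S(2,2) = 24.3696
  k=3: S(3,0) = 31.3708; S(3,1) = 28.3567; S(3,2) = 25.6321; S(3,3) = 23.1693
  k=4: S(4,0) = 32.9960; S(4,1) = 29.8257; S(4,2) = 26.9600; S(4,3) = 24.3696; S(4,4) = 22.0282
Terminal payoffs V(N, i) = max(S_T - K, 0):
  V(4,0) = 1.506004; V(4,1) = 0.000000; V(4,2) = 0.000000; V(4,3) = 0.000000; V(4,4) = 0.000000
Backward induction: V(k, i) = exp(-r*dt) * [p * V(k+1, i) + (1-p) * V(k+1, i+1)]; then take max(V_cont, immediate exercise) for American.
  V(3,0) = exp(-r*dt) * [p*1.506004 + (1-p)*0.000000] = 0.747850; exercise = 0.000000; V(3,0) = max -> 0.747850
  V(3,1) = exp(-r*dt) * [p*0.000000 + (1-p)*0.000000] = 0.000000; exercise = 0.000000; V(3,1) = max -> 0.000000
  V(3,2) = exp(-r*dt) * [p*0.000000 + (1-p)*0.000000] = 0.000000; exercise = 0.000000; V(3,2) = max -> 0.000000
  V(3,3) = exp(-r*dt) * [p*0.000000 + (1-p)*0.000000] = 0.000000; exercise = 0.000000; V(3,3) = max -> 0.000000
  V(2,0) = exp(-r*dt) * [p*0.747850 + (1-p)*0.000000] = 0.371367; exercise = 0.000000; V(2,0) = max -> 0.371367
  V(2,1) = exp(-r*dt) * [p*0.000000 + (1-p)*0.000000] = 0.000000; exercise = 0.000000; V(2,1) = max -> 0.000000
  V(2,2) = exp(-r*dt) * [p*0.000000 + (1-p)*0.000000] = 0.000000; exercise = 0.000000; V(2,2) = max -> 0.000000
  V(1,0) = exp(-r*dt) * [p*0.371367 + (1-p)*0.000000] = 0.184413; exercise = 0.000000; V(1,0) = max -> 0.184413
  V(1,1) = exp(-r*dt) * [p*0.000000 + (1-p)*0.000000] = 0.000000; exercise = 0.000000; V(1,1) = max -> 0.000000
  V(0,0) = exp(-r*dt) * [p*0.184413 + (1-p)*0.000000] = 0.091576; exercise = 0.000000; V(0,0) = max -> 0.091576


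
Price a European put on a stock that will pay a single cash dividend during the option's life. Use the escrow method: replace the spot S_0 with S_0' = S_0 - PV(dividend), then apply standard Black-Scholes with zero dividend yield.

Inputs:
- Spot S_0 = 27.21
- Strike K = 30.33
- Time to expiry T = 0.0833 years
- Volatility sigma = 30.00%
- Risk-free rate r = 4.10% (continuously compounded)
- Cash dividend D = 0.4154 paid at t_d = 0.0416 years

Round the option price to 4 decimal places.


PV(D) = D * exp(-r * t_d) = 0.4154 * 0.99829585 = 0.41469210
S_0' = S_0 - PV(D) = 27.2100 - 0.41469210 = 26.79530790
d1 = (ln(S_0'/K) + (r + sigma^2/2)*T) / (sigma*sqrt(T)) = -1.34834479
d2 = d1 - sigma*sqrt(T) = -1.43493001
exp(-rT) = 0.99659053
N(-d1) = 0.91122624; N(-d2) = 0.92434648
P = K * exp(-rT) * N(-d2) - S_0' * N(-d1) = 30.3300 * 0.99659053 * 0.92434648 - 26.79530790 * 0.91122624 = 3.5233

Answer: Price = 3.5233


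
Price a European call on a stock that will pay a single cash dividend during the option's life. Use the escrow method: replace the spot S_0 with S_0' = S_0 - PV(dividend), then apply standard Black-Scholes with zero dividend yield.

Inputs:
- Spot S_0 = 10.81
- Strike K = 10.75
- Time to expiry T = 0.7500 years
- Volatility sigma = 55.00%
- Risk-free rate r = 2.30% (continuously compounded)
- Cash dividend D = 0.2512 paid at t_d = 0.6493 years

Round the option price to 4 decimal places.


Answer: Price = 1.9868

Derivation:
PV(D) = D * exp(-r * t_d) = 0.2512 * 0.98517706 = 0.24747648
S_0' = S_0 - PV(D) = 10.8100 - 0.24747648 = 10.56252352
d1 = (ln(S_0'/K) + (r + sigma^2/2)*T) / (sigma*sqrt(T)) = 0.23743575
d2 = d1 - sigma*sqrt(T) = -0.23887822
exp(-rT) = 0.98289793
N(d1) = 0.59384062; N(d2) = 0.40560001
C = S_0' * N(d1) - K * exp(-rT) * N(d2) = 10.56252352 * 0.59384062 - 10.7500 * 0.98289793 * 0.40560001 = 1.9868


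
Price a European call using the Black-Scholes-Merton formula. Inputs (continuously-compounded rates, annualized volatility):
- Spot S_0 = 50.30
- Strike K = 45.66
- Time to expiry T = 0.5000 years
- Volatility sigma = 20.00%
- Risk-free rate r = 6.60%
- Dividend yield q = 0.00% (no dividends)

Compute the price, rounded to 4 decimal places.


d1 = (ln(S/K) + (r - q + 0.5*sigma^2) * T) / (sigma * sqrt(T)) = 0.98841108
d2 = d1 - sigma * sqrt(T) = 0.84698973
exp(-rT) = 0.96753856; exp(-qT) = 1.00000000
C = S_0 * exp(-qT) * N(d1) - K * exp(-rT) * N(d2)
N(d1) = 0.83852432; N(d2) = 0.80149958
C = 50.3000 * 1.00000000 * 0.83852432 - 45.6600 * 0.96753856 * 0.80149958 = 6.7693

Answer: Price = 6.7693


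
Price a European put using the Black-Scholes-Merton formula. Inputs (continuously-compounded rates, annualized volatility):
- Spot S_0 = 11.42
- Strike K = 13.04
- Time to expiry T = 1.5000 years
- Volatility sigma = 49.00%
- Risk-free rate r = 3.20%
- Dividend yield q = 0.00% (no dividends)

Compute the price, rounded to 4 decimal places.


d1 = (ln(S/K) + (r - q + 0.5*sigma^2) * T) / (sigma * sqrt(T)) = 0.15899962
d2 = d1 - sigma * sqrt(T) = -0.44112536
exp(-rT) = 0.95313379; exp(-qT) = 1.00000000
P = K * exp(-rT) * N(-d2) - S_0 * exp(-qT) * N(-d1)
N(-d1) = 0.43683458; N(-d2) = 0.67043888
P = 13.0400 * 0.95313379 * 0.67043888 - 11.4200 * 1.00000000 * 0.43683458 = 3.3441

Answer: Price = 3.3441
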